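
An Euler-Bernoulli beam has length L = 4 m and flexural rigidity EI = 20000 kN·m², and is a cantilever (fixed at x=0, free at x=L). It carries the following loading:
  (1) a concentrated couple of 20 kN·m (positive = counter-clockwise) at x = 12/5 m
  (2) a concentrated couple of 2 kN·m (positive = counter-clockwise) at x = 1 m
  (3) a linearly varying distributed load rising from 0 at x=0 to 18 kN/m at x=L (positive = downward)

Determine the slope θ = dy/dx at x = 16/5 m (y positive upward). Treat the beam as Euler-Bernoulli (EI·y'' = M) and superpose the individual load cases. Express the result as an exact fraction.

θ(16/5) = -28919/6250000 rad

Load 1 — applied couple M₀=20 kN·m at a=12/5 m (b=L-a=8/5):
  θ_1 = M₀a/EI  [x>a] = 20·(12/5)/20000 = 3/1250 rad
Load 2 — applied couple M₀=2 kN·m at a=1 m (b=L-a=3):
  θ_2 = M₀a/EI  [x>a] = 2·1/20000 = 1/10000 rad
Load 3 — triangular load w₀=18 kN/m (0→w₀ over full span):
  θ_3 = (w₀Lx²/4-w₀L²x/3-w₀x⁴/(24L))/EI = (18·4·(16/5)²/4-18·4²·(16/5)/3-18·(16/5)⁴/(24·4))/20000 = -2784/390625 rad
Superposition: θ = Σ θ_i = -28919/6250000 rad ≈ -0.004627 rad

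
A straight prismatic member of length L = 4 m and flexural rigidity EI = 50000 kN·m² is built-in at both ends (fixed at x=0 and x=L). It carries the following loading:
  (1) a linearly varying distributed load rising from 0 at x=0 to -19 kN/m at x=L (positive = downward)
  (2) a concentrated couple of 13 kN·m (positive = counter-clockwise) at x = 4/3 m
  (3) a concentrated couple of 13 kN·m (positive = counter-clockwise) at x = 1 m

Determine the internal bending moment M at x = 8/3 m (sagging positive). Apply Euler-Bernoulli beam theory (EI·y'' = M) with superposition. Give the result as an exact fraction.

Load 1 — triangular load w₀=-19 kN/m (0→w₀ over full span):
  M_1 = 3w₀Lx/20 - w₀L²/30 - w₀x³/(6L) = 3·(-19)·4·(8/3)/20 - (-19)·4²/30 - (-19)·(8/3)³/(6·4) = -2128/405 kN·m
Load 2 — applied couple M₀=13 kN·m at a=4/3 m (b=L-a=8/3):
  M_2 = R_Ax - M_A - M₀  [x>a] with R_A=13/3, M_A=0 = (13/3)·(8/3) - 0 - 13 = -13/9 kN·m
Load 3 — applied couple M₀=13 kN·m at a=1 m (b=L-a=3):
  M_3 = R_Ax - M_A - M₀  [x>a] with R_A=117/32, M_A=-39/16 = (117/32)·(8/3) - (-39/16) - 13 = -13/16 kN·m
Superposition: M = Σ M_i = -48673/6480 kN·m ≈ -7.511265 kN·m

M(8/3) = -48673/6480 kN·m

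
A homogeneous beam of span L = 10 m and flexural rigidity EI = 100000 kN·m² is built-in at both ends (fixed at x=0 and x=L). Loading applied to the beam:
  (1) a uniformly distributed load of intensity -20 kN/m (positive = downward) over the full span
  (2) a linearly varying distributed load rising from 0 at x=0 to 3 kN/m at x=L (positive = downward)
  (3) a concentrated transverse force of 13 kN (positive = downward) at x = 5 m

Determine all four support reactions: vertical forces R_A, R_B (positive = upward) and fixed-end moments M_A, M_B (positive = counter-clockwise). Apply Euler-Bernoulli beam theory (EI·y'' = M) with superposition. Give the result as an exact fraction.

Load 1 — uniform load w=-20 kN/m over full span:
  R_A = wL/2 = (-20)·10/2 = -100 kN
  M_A = wL²/12 = (-20)·10²/12 = -500/3 kN·m
  R_B = wL/2 = (-20)·10/2 = -100 kN
  M_B = -wL²/12 = -(-20)·10²/12 = 500/3 kN·m
Load 2 — triangular load w₀=3 kN/m (0→w₀ over full span):
  R_A = 3w₀L/20 = 3·3·10/20 = 9/2 kN
  M_A = w₀L²/30 = 3·10²/30 = 10 kN·m
  R_B = 7w₀L/20 = 7·3·10/20 = 21/2 kN
  M_B = -w₀L²/20 = -3·10²/20 = -15 kN·m
Load 3 — point force P=13 kN at a=5 m (b=L-a=5):
  R_A = Pb²(3a+b)/L³ = 13·5²·(3·5+5)/10³ = 13/2 kN
  M_A = Pab²/L² = 13·5·5²/10² = 65/4 kN·m
  R_B = Pa²(a+3b)/L³ = 13·5²·(5+3·5)/10³ = 13/2 kN
  M_B = -Pa²b/L² = -13·5²·5/10² = -65/4 kN·m
Superposition: R_A = -89 kN, M_A = -1685/12 kN·m, R_B = -83 kN, M_B = 1625/12 kN·m

R_A = -89 kN, M_A = -1685/12 kN·m, R_B = -83 kN, M_B = 1625/12 kN·m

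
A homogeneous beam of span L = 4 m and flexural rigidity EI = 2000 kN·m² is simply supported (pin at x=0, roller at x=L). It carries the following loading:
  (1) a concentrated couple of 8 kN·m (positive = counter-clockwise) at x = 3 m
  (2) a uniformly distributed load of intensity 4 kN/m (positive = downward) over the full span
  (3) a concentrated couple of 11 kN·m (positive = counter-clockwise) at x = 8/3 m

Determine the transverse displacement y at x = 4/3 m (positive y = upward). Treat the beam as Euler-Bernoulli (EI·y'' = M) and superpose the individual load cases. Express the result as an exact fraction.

y(4/3) = -1337/121500 m

Load 1 — applied couple M₀=8 kN·m at a=3 m (b=L-a=1):
  y_1 = (M₀x³/(6L)+C₁x)/EI  [x≤a] with C₁=M₀(3b²-L²)/(6L)=-13/3 = (8·(4/3)³/(6·4)+(-13/3)·(4/3))/2000 = -101/40500 m
Load 2 — uniform load w=4 kN/m over full span:
  y_2 = -wx(L³-2Lx²+x³)/(24EI) = -4·(4/3)·(4³-2·4·(4/3)²+(4/3)³)/(24·2000) = -176/30375 m
Load 3 — applied couple M₀=11 kN·m at a=8/3 m (b=L-a=4/3):
  y_3 = (M₀x³/(6L)+C₁x)/EI  [x≤a] with C₁=M₀(3b²-L²)/(6L)=-44/9 = (11·(4/3)³/(6·4)+(-44/9)·(4/3))/2000 = -11/4050 m
Superposition: y = Σ y_i = -1337/121500 m ≈ -0.011004 m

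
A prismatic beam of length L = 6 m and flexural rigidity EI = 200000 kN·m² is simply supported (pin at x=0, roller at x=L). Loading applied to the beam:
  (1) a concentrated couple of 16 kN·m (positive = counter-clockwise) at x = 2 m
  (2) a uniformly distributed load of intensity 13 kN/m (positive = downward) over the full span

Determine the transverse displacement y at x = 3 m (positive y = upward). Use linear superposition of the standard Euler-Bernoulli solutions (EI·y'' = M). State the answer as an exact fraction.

Load 1 — applied couple M₀=16 kN·m at a=2 m (b=L-a=4):
  y_1 = (M₀x³/(6L)-M₀(x-a)²/2+C₁x)/EI  [x>a] with C₁=M₀(3b²-L²)/(6L)=16/3 = (16·3³/(6·6)-16·(3-2)²/2+(16/3)·3)/200000 = 1/10000 m
Load 2 — uniform load w=13 kN/m over full span:
  y_2 = -wx(L³-2Lx²+x³)/(24EI) = -13·3·(6³-2·6·3²+3³)/(24·200000) = -351/320000 m
Superposition: y = Σ y_i = -319/320000 m ≈ -0.000997 m

y(3) = -319/320000 m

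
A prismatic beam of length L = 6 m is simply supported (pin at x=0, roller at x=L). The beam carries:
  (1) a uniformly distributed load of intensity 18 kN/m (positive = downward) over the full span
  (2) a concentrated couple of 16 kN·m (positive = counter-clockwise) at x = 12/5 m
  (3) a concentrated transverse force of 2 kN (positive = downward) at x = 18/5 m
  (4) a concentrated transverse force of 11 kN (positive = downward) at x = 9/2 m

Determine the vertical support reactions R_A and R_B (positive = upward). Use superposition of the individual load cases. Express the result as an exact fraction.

Load 1 — uniform load w=18 kN/m over full span:
  R_A = wL/2 = 18·6/2 = 54 kN
  R_B = wL/2 = 18·6/2 = 54 kN
Load 2 — applied couple M₀=16 kN·m at a=12/5 m (b=L-a=18/5):
  R_A = M₀/L = 16/6 = 8/3 kN
  R_B = -M₀/L = -16/6 = -8/3 kN
Load 3 — point force P=2 kN at a=18/5 m (b=L-a=12/5):
  R_A = Pb/L = 2·(12/5)/6 = 4/5 kN
  R_B = Pa/L = 2·(18/5)/6 = 6/5 kN
Load 4 — point force P=11 kN at a=9/2 m (b=L-a=3/2):
  R_A = Pb/L = 11·(3/2)/6 = 11/4 kN
  R_B = Pa/L = 11·(9/2)/6 = 33/4 kN
Superposition: R_A = 3613/60 kN, R_B = 3647/60 kN

R_A = 3613/60 kN, R_B = 3647/60 kN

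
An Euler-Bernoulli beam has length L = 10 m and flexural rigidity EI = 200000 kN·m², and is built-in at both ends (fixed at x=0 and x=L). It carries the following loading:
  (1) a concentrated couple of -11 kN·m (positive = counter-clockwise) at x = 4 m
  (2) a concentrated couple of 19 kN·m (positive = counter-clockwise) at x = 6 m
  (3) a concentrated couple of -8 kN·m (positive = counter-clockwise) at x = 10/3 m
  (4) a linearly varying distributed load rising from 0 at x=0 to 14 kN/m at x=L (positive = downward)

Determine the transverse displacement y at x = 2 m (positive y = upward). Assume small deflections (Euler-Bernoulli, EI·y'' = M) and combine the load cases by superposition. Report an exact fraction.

y(2) = -42251/112500000 m

Load 1 — applied couple M₀=-11 kN·m at a=4 m (b=L-a=6):
  y_1 = (R_Ax³/6 - M_Ax²/2)/EI  [x≤a] with R_A=-198/125, M_A=-33/25 = ((-198/125)·2³/6 - (-33/25)·2²/2)/200000 = 33/12500000 m
Load 2 — applied couple M₀=19 kN·m at a=6 m (b=L-a=4):
  y_2 = (R_Ax³/6 - M_Ax²/2)/EI  [x≤a] with R_A=342/125, M_A=152/25 = ((342/125)·2³/6 - (152/25)·2²/2)/200000 = -133/3125000 m
Load 3 — applied couple M₀=-8 kN·m at a=10/3 m (b=L-a=20/3):
  y_3 = (R_Ax³/6 - M_Ax²/2)/EI  [x≤a] with R_A=-16/15, M_A=0 = ((-16/15)·2³/6 - 0·2²/2)/200000 = -1/140625 m
Load 4 — triangular load w₀=14 kN/m (0→w₀ over full span):
  y_4 = -w₀x²(L-x)²(x+2L)/(120LEI) = -14·2²·(10-2)²·(2+2·10)/(120·10·200000) = -77/234375 m
Superposition: y = Σ y_i = -42251/112500000 m ≈ -0.000376 m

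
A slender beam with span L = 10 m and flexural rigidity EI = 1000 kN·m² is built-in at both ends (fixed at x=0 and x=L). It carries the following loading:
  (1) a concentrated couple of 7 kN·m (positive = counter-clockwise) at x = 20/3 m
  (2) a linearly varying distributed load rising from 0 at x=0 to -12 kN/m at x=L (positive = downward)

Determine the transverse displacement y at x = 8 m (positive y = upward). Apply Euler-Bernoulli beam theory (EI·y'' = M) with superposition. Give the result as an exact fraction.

Load 1 — applied couple M₀=7 kN·m at a=20/3 m (b=L-a=10/3):
  y_1 = (R_Ax³/6 - M_Ax²/2 - M₀(x-a)²/2)/EI  [x>a] with R_A=14/15, M_A=7/3 = ((14/15)·8³/6 - (7/3)·8²/2 - 7·(8-(20/3))²/2)/1000 = -7/5625 m
Load 2 — triangular load w₀=-12 kN/m (0→w₀ over full span):
  y_2 = -w₀x²(L-x)²(x+2L)/(120LEI) = -(-12)·8²·(10-8)²·(8+2·10)/(120·10·1000) = 224/3125 m
Superposition: y = Σ y_i = 1981/28125 m ≈ 0.070436 m

y(8) = 1981/28125 m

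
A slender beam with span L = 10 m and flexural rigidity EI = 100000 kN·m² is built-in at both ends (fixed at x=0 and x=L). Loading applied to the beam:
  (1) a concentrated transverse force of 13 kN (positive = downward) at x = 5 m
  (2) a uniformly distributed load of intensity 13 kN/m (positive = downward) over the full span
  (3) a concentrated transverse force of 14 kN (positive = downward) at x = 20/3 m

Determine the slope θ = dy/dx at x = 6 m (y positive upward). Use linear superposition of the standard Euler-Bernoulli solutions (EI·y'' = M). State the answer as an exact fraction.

Load 1 — point force P=13 kN at a=5 m (b=L-a=5):
  θ_1 = Pa²(L-x)(2bL-(3b+a)(L-x))/(2L³EI)  [x>a] = 13·5²·(10-6)·(2·5·10-(3·5+5)·(10-6))/(2·10³·100000) = 13/100000 rad
Load 2 — uniform load w=13 kN/m over full span:
  θ_2 = -wx(L-x)(L-2x)/(12EI) = -13·6·(10-6)·(10-2·6)/(12·100000) = 13/25000 rad
Load 3 — point force P=14 kN at a=20/3 m (b=L-a=10/3):
  θ_3 = -Pb²x(2aL-(3a+b)x)/(2L³EI)  [x≤a] = -14·(10/3)²·6·(2·(20/3)·10-(3·(20/3)+(10/3))·6)/(2·10³·100000) = 7/225000 rad
Superposition: θ = Σ θ_i = 613/900000 rad ≈ 0.000681 rad

θ(6) = 613/900000 rad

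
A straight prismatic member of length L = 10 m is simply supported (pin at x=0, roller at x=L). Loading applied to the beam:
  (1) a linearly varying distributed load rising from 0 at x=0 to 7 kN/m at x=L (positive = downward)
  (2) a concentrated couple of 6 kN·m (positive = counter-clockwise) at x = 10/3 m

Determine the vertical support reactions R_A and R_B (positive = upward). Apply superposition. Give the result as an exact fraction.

Load 1 — triangular load w₀=7 kN/m (0→w₀ over full span):
  R_A = w₀L/6 = 7·10/6 = 35/3 kN
  R_B = w₀L/3 = 7·10/3 = 70/3 kN
Load 2 — applied couple M₀=6 kN·m at a=10/3 m (b=L-a=20/3):
  R_A = M₀/L = 6/10 = 3/5 kN
  R_B = -M₀/L = -6/10 = -3/5 kN
Superposition: R_A = 184/15 kN, R_B = 341/15 kN

R_A = 184/15 kN, R_B = 341/15 kN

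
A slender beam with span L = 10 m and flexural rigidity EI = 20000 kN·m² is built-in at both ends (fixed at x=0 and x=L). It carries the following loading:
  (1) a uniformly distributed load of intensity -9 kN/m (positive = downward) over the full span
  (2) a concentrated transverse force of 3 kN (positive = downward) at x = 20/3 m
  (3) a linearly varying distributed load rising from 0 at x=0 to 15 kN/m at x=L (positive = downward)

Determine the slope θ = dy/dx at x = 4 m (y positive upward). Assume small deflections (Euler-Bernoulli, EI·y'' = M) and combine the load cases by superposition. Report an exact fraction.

Load 1 — uniform load w=-9 kN/m over full span:
  θ_1 = -wx(L-x)(L-2x)/(12EI) = -(-9)·4·(10-4)·(10-2·4)/(12·20000) = 9/5000 rad
Load 2 — point force P=3 kN at a=20/3 m (b=L-a=10/3):
  θ_2 = -Pb²x(2aL-(3a+b)x)/(2L³EI)  [x≤a] = -3·(10/3)²·4·(2·(20/3)·10-(3·(20/3)+(10/3))·4)/(2·10³·20000) = -1/7500 rad
Load 3 — triangular load w₀=15 kN/m (0→w₀ over full span):
  θ_3 = -w₀(2x(L-x)(L-2x)(x+2L)+x²(L-x)²)/(120LEI) = -15·(2·4·(10-4)·(10-2·4)·(4+2·10)+4²·(10-4)²)/(120·10·20000) = -9/5000 rad
Superposition: θ = Σ θ_i = -1/7500 rad ≈ -0.000133 rad

θ(4) = -1/7500 rad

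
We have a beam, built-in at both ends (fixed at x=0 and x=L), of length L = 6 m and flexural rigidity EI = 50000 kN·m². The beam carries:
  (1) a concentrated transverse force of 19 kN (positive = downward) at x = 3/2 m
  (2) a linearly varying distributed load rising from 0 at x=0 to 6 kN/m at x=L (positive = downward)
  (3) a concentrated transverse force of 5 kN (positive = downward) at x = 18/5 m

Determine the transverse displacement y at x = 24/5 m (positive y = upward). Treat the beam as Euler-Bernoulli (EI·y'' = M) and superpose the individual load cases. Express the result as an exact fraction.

Load 1 — point force P=19 kN at a=3/2 m (b=L-a=9/2):
  y_1 = -Pa²(L-x)²(3bL-(3b+a)(L-x))/(6L³EI)  [x>a] = -19·(3/2)²·(6-(24/5))²·(3·(9/2)·6-(3·(9/2)+(3/2))·(6-(24/5)))/(6·6³·50000) = -1197/20000000 m
Load 2 — triangular load w₀=6 kN/m (0→w₀ over full span):
  y_2 = -w₀x²(L-x)²(x+2L)/(120LEI) = -6·(24/5)²·(6-(24/5))²·((24/5)+2·6)/(120·6·50000) = -4536/48828125 m
Load 3 — point force P=5 kN at a=18/5 m (b=L-a=12/5):
  y_3 = -Pa²(L-x)²(3bL-(3b+a)(L-x))/(6L³EI)  [x>a] = -5·(18/5)²·(6-(24/5))²·(3·(12/5)·6-(3·(12/5)+(18/5))·(6-(24/5)))/(6·6³·50000) = -1701/39062500 m
Superposition: y = Σ y_i = -2453661/12500000000 m ≈ -0.000196 m

y(24/5) = -2453661/12500000000 m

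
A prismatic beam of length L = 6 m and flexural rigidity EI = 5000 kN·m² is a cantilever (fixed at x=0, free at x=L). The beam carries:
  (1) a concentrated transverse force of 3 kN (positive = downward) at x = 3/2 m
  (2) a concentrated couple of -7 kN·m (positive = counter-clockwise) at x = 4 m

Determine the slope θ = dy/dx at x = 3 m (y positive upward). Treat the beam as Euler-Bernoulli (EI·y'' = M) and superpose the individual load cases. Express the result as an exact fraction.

Load 1 — point force P=3 kN at a=3/2 m (b=L-a=9/2):
  θ_1 = -Pa²/(2EI)  [x>a] = -3·(3/2)²/(2·5000) = -27/40000 rad
Load 2 — applied couple M₀=-7 kN·m at a=4 m (b=L-a=2):
  θ_2 = M₀x/EI  [x≤a] = (-7)·3/5000 = -21/5000 rad
Superposition: θ = Σ θ_i = -39/8000 rad ≈ -0.004875 rad

θ(3) = -39/8000 rad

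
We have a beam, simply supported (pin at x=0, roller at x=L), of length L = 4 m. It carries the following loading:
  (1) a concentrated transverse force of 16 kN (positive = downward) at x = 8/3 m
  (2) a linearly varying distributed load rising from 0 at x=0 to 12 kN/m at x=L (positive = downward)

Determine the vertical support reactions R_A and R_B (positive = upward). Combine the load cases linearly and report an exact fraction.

R_A = 40/3 kN, R_B = 80/3 kN

Load 1 — point force P=16 kN at a=8/3 m (b=L-a=4/3):
  R_A = Pb/L = 16·(4/3)/4 = 16/3 kN
  R_B = Pa/L = 16·(8/3)/4 = 32/3 kN
Load 2 — triangular load w₀=12 kN/m (0→w₀ over full span):
  R_A = w₀L/6 = 12·4/6 = 8 kN
  R_B = w₀L/3 = 12·4/3 = 16 kN
Superposition: R_A = 40/3 kN, R_B = 80/3 kN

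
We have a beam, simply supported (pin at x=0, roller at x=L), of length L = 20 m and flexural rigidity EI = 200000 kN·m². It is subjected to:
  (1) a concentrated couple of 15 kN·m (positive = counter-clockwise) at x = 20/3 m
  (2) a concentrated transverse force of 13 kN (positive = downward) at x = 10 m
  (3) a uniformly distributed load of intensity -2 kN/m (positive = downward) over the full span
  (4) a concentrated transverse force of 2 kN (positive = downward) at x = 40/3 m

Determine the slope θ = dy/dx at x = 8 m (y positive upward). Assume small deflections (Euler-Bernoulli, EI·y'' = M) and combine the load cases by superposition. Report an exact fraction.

Load 1 — applied couple M₀=15 kN·m at a=20/3 m (b=L-a=40/3):
  θ_1 = (M₀x²/(2L)-M₀(x-a)+C₁)/EI  [x>a] with C₁=M₀(3b²-L²)/(6L)=50/3 = (15·8²/(2·20)-15·(8-(20/3))+(50/3))/200000 = 31/300000 rad
Load 2 — point force P=13 kN at a=10 m (b=L-a=10):
  θ_2 = -Pb(L²-b²-3x²)/(6LEI)  [x≤a] = -13·10·(20²-10²-3·8²)/(6·20·200000) = -117/200000 rad
Load 3 — uniform load w=-2 kN/m over full span:
  θ_3 = -w(L³-6Lx²+4x³)/(24EI) = -(-2)·(20³-6·20·8²+4·8³)/(24·200000) = 37/37500 rad
Load 4 — point force P=2 kN at a=40/3 m (b=L-a=20/3):
  θ_4 = -Pb(L²-b²-3x²)/(6LEI)  [x≤a] = -2·(20/3)·(20²-(20/3)²-3·8²)/(6·20·200000) = -23/253125 rad
Superposition: θ = Σ θ_i = 6709/16200000 rad ≈ 0.000414 rad

θ(8) = 6709/16200000 rad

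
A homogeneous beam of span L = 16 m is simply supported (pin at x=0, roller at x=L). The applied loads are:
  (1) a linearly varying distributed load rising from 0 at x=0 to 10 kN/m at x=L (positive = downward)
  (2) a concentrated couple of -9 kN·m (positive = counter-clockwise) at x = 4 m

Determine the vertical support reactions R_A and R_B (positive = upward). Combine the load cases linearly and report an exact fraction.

Load 1 — triangular load w₀=10 kN/m (0→w₀ over full span):
  R_A = w₀L/6 = 10·16/6 = 80/3 kN
  R_B = w₀L/3 = 10·16/3 = 160/3 kN
Load 2 — applied couple M₀=-9 kN·m at a=4 m (b=L-a=12):
  R_A = M₀/L = (-9)/16 = -9/16 kN
  R_B = -M₀/L = -(-9)/16 = 9/16 kN
Superposition: R_A = 1253/48 kN, R_B = 2587/48 kN

R_A = 1253/48 kN, R_B = 2587/48 kN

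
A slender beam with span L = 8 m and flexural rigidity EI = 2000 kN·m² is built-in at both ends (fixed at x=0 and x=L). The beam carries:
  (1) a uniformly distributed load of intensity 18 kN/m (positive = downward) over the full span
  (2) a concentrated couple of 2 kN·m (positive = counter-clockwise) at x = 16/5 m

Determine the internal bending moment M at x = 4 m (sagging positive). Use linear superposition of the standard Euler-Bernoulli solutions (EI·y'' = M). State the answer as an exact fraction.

Load 1 — uniform load w=18 kN/m over full span:
  M_1 = wLx/2 - wL²/12 - wx²/2 = 18·8·4/2 - 18·8²/12 - 18·4²/2 = 48 kN·m
Load 2 — applied couple M₀=2 kN·m at a=16/5 m (b=L-a=24/5):
  M_2 = R_Ax - M_A - M₀  [x>a] with R_A=9/25, M_A=6/25 = (9/25)·4 - (6/25) - 2 = -4/5 kN·m
Superposition: M = Σ M_i = 236/5 kN·m ≈ 47.200000 kN·m

M(4) = 236/5 kN·m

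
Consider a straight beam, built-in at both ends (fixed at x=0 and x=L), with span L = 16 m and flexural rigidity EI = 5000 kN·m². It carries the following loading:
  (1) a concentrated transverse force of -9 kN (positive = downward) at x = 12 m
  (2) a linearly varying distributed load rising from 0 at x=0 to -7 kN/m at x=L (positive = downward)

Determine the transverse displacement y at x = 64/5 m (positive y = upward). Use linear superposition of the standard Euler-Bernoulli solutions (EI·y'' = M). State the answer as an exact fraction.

y(64/5) = 1970132/29296875 m

Load 1 — point force P=-9 kN at a=12 m (b=L-a=4):
  y_1 = -Pa²(L-x)²(3bL-(3b+a)(L-x))/(6L³EI)  [x>a] = -(-9)·12²·(16-(64/5))²·(3·4·16-(3·4+12)·(16-(64/5)))/(6·16³·5000) = 972/78125 m
Load 2 — triangular load w₀=-7 kN/m (0→w₀ over full span):
  y_2 = -w₀x²(L-x)²(x+2L)/(120LEI) = -(-7)·(64/5)²·(16-(64/5))²·((64/5)+2·16)/(120·16·5000) = 1605632/29296875 m
Superposition: y = Σ y_i = 1970132/29296875 m ≈ 0.067247 m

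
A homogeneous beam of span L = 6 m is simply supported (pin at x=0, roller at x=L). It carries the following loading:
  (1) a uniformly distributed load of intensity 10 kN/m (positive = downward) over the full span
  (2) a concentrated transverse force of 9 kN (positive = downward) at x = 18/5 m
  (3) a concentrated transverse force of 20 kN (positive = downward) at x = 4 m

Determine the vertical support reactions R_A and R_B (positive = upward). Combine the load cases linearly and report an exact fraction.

Load 1 — uniform load w=10 kN/m over full span:
  R_A = wL/2 = 10·6/2 = 30 kN
  R_B = wL/2 = 10·6/2 = 30 kN
Load 2 — point force P=9 kN at a=18/5 m (b=L-a=12/5):
  R_A = Pb/L = 9·(12/5)/6 = 18/5 kN
  R_B = Pa/L = 9·(18/5)/6 = 27/5 kN
Load 3 — point force P=20 kN at a=4 m (b=L-a=2):
  R_A = Pb/L = 20·2/6 = 20/3 kN
  R_B = Pa/L = 20·4/6 = 40/3 kN
Superposition: R_A = 604/15 kN, R_B = 731/15 kN

R_A = 604/15 kN, R_B = 731/15 kN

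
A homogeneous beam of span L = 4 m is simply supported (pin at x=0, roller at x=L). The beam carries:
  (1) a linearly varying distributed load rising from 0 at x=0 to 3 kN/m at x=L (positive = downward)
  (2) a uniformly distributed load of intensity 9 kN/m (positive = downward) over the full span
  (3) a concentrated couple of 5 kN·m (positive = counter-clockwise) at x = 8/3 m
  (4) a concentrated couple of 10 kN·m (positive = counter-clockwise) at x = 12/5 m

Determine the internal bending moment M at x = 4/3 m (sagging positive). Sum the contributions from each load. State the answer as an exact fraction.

M(4/3) = 631/27 kN·m

Load 1 — triangular load w₀=3 kN/m (0→w₀ over full span):
  M_1 = w₀Lx/6 - w₀x³/(6L) = 3·4·(4/3)/6 - 3·(4/3)³/(6·4) = 64/27 kN·m
Load 2 — uniform load w=9 kN/m over full span:
  M_2 = wx(L-x)/2 = 9·(4/3)·(4-(4/3))/2 = 16 kN·m
Load 3 — applied couple M₀=5 kN·m at a=8/3 m (b=L-a=4/3):
  M_3 = M₀x/L  [x≤a] = 5·(4/3)/4 = 5/3 kN·m
Load 4 — applied couple M₀=10 kN·m at a=12/5 m (b=L-a=8/5):
  M_4 = M₀x/L  [x≤a] = 10·(4/3)/4 = 10/3 kN·m
Superposition: M = Σ M_i = 631/27 kN·m ≈ 23.370370 kN·m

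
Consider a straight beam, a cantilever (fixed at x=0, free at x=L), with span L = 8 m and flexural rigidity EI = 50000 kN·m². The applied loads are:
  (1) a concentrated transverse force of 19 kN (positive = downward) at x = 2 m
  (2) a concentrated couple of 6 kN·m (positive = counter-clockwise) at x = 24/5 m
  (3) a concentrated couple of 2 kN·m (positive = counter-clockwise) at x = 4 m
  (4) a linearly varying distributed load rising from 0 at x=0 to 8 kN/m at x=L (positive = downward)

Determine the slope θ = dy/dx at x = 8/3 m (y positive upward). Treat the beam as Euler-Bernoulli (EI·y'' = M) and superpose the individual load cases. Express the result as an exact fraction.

Load 1 — point force P=19 kN at a=2 m (b=L-a=6):
  θ_1 = -Pa²/(2EI)  [x>a] = -19·2²/(2·50000) = -19/25000 rad
Load 2 — applied couple M₀=6 kN·m at a=24/5 m (b=L-a=16/5):
  θ_2 = M₀x/EI  [x≤a] = 6·(8/3)/50000 = 1/3125 rad
Load 3 — applied couple M₀=2 kN·m at a=4 m (b=L-a=4):
  θ_3 = M₀x/EI  [x≤a] = 2·(8/3)/50000 = 1/9375 rad
Load 4 — triangular load w₀=8 kN/m (0→w₀ over full span):
  θ_4 = (w₀Lx²/4-w₀L²x/3-w₀x⁴/(24L))/EI = (8·8·(8/3)²/4-8·8²·(8/3)/3-8·(8/3)⁴/(24·8))/50000 = -5216/759375 rad
Superposition: θ = Σ θ_i = -43753/6075000 rad ≈ -0.007202 rad

θ(8/3) = -43753/6075000 rad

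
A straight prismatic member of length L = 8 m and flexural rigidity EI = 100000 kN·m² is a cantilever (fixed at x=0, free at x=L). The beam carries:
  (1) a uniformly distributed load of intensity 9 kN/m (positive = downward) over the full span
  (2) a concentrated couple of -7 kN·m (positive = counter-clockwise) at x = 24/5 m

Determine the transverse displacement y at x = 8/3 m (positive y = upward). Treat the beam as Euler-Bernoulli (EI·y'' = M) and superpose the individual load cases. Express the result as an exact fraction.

Load 1 — uniform load w=9 kN/m over full span:
  y_1 = -wx²(x²-4Lx+6L²)/(24EI) = -9·(8/3)²·((8/3)²-4·8·(8/3)+6·8²)/(24·100000) = -688/84375 m
Load 2 — applied couple M₀=-7 kN·m at a=24/5 m (b=L-a=16/5):
  y_2 = M₀x²/(2EI)  [x≤a] = (-7)·(8/3)²/(2·100000) = -7/28125 m
Superposition: y = Σ y_i = -709/84375 m ≈ -0.008403 m

y(8/3) = -709/84375 m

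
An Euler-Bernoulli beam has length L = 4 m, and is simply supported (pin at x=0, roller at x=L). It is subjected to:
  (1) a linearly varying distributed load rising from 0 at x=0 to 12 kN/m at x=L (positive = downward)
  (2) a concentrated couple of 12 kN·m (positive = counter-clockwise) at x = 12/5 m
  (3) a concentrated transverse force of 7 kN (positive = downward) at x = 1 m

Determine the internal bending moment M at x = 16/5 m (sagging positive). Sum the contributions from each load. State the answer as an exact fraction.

Load 1 — triangular load w₀=12 kN/m (0→w₀ over full span):
  M_1 = w₀Lx/6 - w₀x³/(6L) = 12·4·(16/5)/6 - 12·(16/5)³/(6·4) = 1152/125 kN·m
Load 2 — applied couple M₀=12 kN·m at a=12/5 m (b=L-a=8/5):
  M_2 = M₀x/L - M₀  [x>a] = 12·(16/5)/4 - 12 = -12/5 kN·m
Load 3 — point force P=7 kN at a=1 m (b=L-a=3):
  M_3 = Pa(L-x)/L  [x>a] = 7·1·(4-(16/5))/4 = 7/5 kN·m
Superposition: M = Σ M_i = 1027/125 kN·m ≈ 8.216000 kN·m

M(16/5) = 1027/125 kN·m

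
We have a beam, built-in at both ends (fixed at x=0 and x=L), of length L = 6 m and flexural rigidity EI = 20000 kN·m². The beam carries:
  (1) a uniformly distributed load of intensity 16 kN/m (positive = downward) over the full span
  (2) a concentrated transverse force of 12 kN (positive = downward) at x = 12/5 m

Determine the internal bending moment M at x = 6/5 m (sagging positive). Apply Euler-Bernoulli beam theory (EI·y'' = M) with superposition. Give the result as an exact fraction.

Load 1 — uniform load w=16 kN/m over full span:
  M_1 = wLx/2 - wL²/12 - wx²/2 = 16·6·(6/5)/2 - 16·6²/12 - 16·(6/5)²/2 = -48/25 kN·m
Load 2 — point force P=12 kN at a=12/5 m (b=L-a=18/5):
  M_2 = Pb²(3a+b)x/L³ - Pab²/L²  [x≤a] = 12·(18/5)²·(3·(12/5)+(18/5))·(6/5)/6³ - 12·(12/5)·(18/5)²/6² = -648/625 kN·m
Superposition: M = Σ M_i = -1848/625 kN·m ≈ -2.956800 kN·m

M(6/5) = -1848/625 kN·m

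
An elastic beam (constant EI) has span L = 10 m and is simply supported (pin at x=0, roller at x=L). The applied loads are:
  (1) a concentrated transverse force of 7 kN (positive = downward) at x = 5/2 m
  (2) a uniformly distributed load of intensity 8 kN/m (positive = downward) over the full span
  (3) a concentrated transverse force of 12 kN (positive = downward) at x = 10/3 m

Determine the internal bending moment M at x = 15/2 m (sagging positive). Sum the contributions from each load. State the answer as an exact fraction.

Load 1 — point force P=7 kN at a=5/2 m (b=L-a=15/2):
  M_1 = Pa(L-x)/L  [x>a] = 7·(5/2)·(10-(15/2))/10 = 35/8 kN·m
Load 2 — uniform load w=8 kN/m over full span:
  M_2 = wx(L-x)/2 = 8·(15/2)·(10-(15/2))/2 = 75 kN·m
Load 3 — point force P=12 kN at a=10/3 m (b=L-a=20/3):
  M_3 = Pa(L-x)/L  [x>a] = 12·(10/3)·(10-(15/2))/10 = 10 kN·m
Superposition: M = Σ M_i = 715/8 kN·m ≈ 89.375000 kN·m

M(15/2) = 715/8 kN·m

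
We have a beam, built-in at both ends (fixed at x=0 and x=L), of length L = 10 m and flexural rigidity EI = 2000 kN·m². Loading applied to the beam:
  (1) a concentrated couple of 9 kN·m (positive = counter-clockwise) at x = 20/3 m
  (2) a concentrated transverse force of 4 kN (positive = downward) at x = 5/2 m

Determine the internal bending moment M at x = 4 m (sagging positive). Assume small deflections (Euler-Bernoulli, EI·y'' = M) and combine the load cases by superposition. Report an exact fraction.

M(4) = 147/40 kN·m

Load 1 — applied couple M₀=9 kN·m at a=20/3 m (b=L-a=10/3):
  M_1 = R_Ax - M_A  [x≤a] with R_A=6/5, M_A=3 = (6/5)·4 - 3 = 9/5 kN·m
Load 2 — point force P=4 kN at a=5/2 m (b=L-a=15/2):
  M_2 = Pa²(a+3b)(L-x)/L³ - Pa²b/L²  [x>a] = 4·(5/2)²·((5/2)+3·(15/2))·(10-4)/10³ - 4·(5/2)²·(15/2)/10² = 15/8 kN·m
Superposition: M = Σ M_i = 147/40 kN·m ≈ 3.675000 kN·m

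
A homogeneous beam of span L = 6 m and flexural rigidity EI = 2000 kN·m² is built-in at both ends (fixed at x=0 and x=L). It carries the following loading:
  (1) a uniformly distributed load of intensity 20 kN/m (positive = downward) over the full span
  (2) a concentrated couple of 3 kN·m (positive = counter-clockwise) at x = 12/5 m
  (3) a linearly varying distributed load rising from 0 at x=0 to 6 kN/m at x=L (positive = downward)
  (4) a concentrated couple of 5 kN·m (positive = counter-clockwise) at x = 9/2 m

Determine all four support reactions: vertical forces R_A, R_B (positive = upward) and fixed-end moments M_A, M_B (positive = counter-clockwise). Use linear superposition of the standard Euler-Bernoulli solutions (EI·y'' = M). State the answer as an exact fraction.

Load 1 — uniform load w=20 kN/m over full span:
  R_A = wL/2 = 20·6/2 = 60 kN
  M_A = wL²/12 = 20·6²/12 = 60 kN·m
  R_B = wL/2 = 20·6/2 = 60 kN
  M_B = -wL²/12 = -20·6²/12 = -60 kN·m
Load 2 — applied couple M₀=3 kN·m at a=12/5 m (b=L-a=18/5):
  R_A = 6M₀ab/L³ = 6·3·(12/5)·(18/5)/6³ = 18/25 kN
  M_A = M₀b(2a-b)/L² = 3·(18/5)·(2·(12/5)-(18/5))/6² = 9/25 kN·m
  R_B = -6M₀ab/L³ = -6·3·(12/5)·(18/5)/6³ = -18/25 kN
  M_B = M₀a(2b-a)/L² = 3·(12/5)·(2·(18/5)-(12/5))/6² = 24/25 kN·m
Load 3 — triangular load w₀=6 kN/m (0→w₀ over full span):
  R_A = 3w₀L/20 = 3·6·6/20 = 27/5 kN
  M_A = w₀L²/30 = 6·6²/30 = 36/5 kN·m
  R_B = 7w₀L/20 = 7·6·6/20 = 63/5 kN
  M_B = -w₀L²/20 = -6·6²/20 = -54/5 kN·m
Load 4 — applied couple M₀=5 kN·m at a=9/2 m (b=L-a=3/2):
  R_A = 6M₀ab/L³ = 6·5·(9/2)·(3/2)/6³ = 15/16 kN
  M_A = M₀b(2a-b)/L² = 5·(3/2)·(2·(9/2)-(3/2))/6² = 25/16 kN·m
  R_B = -6M₀ab/L³ = -6·5·(9/2)·(3/2)/6³ = -15/16 kN
  M_B = M₀a(2b-a)/L² = 5·(9/2)·(2·(3/2)-(9/2))/6² = -15/16 kN·m
Superposition: R_A = 26823/400 kN, M_A = 27649/400 kN·m, R_B = 28377/400 kN, M_B = -28311/400 kN·m

R_A = 26823/400 kN, M_A = 27649/400 kN·m, R_B = 28377/400 kN, M_B = -28311/400 kN·m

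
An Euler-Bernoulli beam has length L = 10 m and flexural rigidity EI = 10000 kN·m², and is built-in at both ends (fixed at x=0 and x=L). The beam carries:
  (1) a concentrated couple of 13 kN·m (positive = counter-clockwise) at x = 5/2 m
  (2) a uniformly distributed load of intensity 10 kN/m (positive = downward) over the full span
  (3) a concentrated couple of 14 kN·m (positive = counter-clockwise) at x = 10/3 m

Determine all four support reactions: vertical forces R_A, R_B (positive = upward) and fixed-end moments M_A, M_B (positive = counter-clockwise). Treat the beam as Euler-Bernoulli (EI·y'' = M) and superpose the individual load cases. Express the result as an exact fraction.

R_A = 12799/240 kN, M_A = 3883/48 kN·m, R_B = 11201/240 kN, M_B = -3581/48 kN·m

Load 1 — applied couple M₀=13 kN·m at a=5/2 m (b=L-a=15/2):
  R_A = 6M₀ab/L³ = 6·13·(5/2)·(15/2)/10³ = 117/80 kN
  M_A = M₀b(2a-b)/L² = 13·(15/2)·(2·(5/2)-(15/2))/10² = -39/16 kN·m
  R_B = -6M₀ab/L³ = -6·13·(5/2)·(15/2)/10³ = -117/80 kN
  M_B = M₀a(2b-a)/L² = 13·(5/2)·(2·(15/2)-(5/2))/10² = 65/16 kN·m
Load 2 — uniform load w=10 kN/m over full span:
  R_A = wL/2 = 10·10/2 = 50 kN
  M_A = wL²/12 = 10·10²/12 = 250/3 kN·m
  R_B = wL/2 = 10·10/2 = 50 kN
  M_B = -wL²/12 = -10·10²/12 = -250/3 kN·m
Load 3 — applied couple M₀=14 kN·m at a=10/3 m (b=L-a=20/3):
  R_A = 6M₀ab/L³ = 6·14·(10/3)·(20/3)/10³ = 28/15 kN
  M_A = M₀b(2a-b)/L² = 14·(20/3)·(2·(10/3)-(20/3))/10² = 0 kN·m
  R_B = -6M₀ab/L³ = -6·14·(10/3)·(20/3)/10³ = -28/15 kN
  M_B = M₀a(2b-a)/L² = 14·(10/3)·(2·(20/3)-(10/3))/10² = 14/3 kN·m
Superposition: R_A = 12799/240 kN, M_A = 3883/48 kN·m, R_B = 11201/240 kN, M_B = -3581/48 kN·m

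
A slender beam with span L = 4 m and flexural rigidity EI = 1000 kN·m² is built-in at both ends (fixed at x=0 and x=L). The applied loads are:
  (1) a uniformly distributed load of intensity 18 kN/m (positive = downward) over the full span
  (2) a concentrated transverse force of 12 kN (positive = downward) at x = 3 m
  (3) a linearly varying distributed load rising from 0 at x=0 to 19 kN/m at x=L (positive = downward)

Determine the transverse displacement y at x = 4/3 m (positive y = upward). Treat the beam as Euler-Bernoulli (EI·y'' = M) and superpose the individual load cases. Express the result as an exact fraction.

y(4/3) = -28087/1822500 m

Load 1 — uniform load w=18 kN/m over full span:
  y_1 = -wx²(L-x)²/(24EI) = -18·(4/3)²·(4-(4/3))²/(24·1000) = -32/3375 m
Load 2 — point force P=12 kN at a=3 m (b=L-a=1):
  y_2 = -Pb²x²(3aL-(3a+b)x)/(6L³EI)  [x≤a] = -12·1²·(4/3)²·(3·3·4-(3·3+1)·(4/3))/(6·4³·1000) = -17/13500 m
Load 3 — triangular load w₀=19 kN/m (0→w₀ over full span):
  y_3 = -w₀x²(L-x)²(x+2L)/(120LEI) = -19·(4/3)²·(4-(4/3))²·((4/3)+2·4)/(120·4·1000) = -2128/455625 m
Superposition: y = Σ y_i = -28087/1822500 m ≈ -0.015411 m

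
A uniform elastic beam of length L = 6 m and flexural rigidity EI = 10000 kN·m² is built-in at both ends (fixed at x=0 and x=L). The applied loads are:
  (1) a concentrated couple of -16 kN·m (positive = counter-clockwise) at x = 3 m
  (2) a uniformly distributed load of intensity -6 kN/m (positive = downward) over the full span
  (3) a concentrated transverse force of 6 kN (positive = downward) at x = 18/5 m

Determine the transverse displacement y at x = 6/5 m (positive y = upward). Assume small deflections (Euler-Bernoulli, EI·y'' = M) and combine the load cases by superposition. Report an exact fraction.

y(6/5) = 15903/19531250 m

Load 1 — applied couple M₀=-16 kN·m at a=3 m (b=L-a=3):
  y_1 = (R_Ax³/6 - M_Ax²/2)/EI  [x≤a] with R_A=-4, M_A=-4 = ((-4)·(6/5)³/6 - (-4)·(6/5)²/2)/10000 = 27/156250 m
Load 2 — uniform load w=-6 kN/m over full span:
  y_2 = -wx²(L-x)²/(24EI) = -(-6)·(6/5)²·(6-(6/5))²/(24·10000) = 324/390625 m
Load 3 — point force P=6 kN at a=18/5 m (b=L-a=12/5):
  y_3 = -Pb²x²(3aL-(3a+b)x)/(6L³EI)  [x≤a] = -6·(12/5)²·(6/5)²·(3·(18/5)·6-(3·(18/5)+(12/5))·(6/5))/(6·6³·10000) = -1836/9765625 m
Superposition: y = Σ y_i = 15903/19531250 m ≈ 0.000814 m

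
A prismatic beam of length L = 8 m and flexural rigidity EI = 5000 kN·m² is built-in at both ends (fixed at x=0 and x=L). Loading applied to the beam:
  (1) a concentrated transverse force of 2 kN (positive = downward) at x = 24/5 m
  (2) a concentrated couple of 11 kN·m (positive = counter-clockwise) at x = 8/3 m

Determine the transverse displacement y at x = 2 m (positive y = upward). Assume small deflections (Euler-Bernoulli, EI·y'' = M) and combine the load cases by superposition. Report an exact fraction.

Load 1 — point force P=2 kN at a=24/5 m (b=L-a=16/5):
  y_1 = -Pb²x²(3aL-(3a+b)x)/(6L³EI)  [x≤a] = -2·(16/5)²·2²·(3·(24/5)·8-(3·(24/5)+(16/5))·2)/(6·8³·5000) = -4/9375 m
Load 2 — applied couple M₀=11 kN·m at a=8/3 m (b=L-a=16/3):
  y_2 = (R_Ax³/6 - M_Ax²/2)/EI  [x≤a] with R_A=11/6, M_A=0 = ((11/6)·2³/6 - 0·2²/2)/5000 = 11/22500 m
Superposition: y = Σ y_i = 7/112500 m ≈ 0.000062 m

y(2) = 7/112500 m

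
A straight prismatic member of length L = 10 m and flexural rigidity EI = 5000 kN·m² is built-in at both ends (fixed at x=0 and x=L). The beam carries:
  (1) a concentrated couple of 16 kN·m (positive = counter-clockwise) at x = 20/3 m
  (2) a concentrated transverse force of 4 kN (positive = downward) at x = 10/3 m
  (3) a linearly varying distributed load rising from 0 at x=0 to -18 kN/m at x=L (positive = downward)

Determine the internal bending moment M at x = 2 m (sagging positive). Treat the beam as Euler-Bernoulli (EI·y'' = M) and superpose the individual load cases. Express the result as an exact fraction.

M(2) = 22/3 kN·m

Load 1 — applied couple M₀=16 kN·m at a=20/3 m (b=L-a=10/3):
  M_1 = R_Ax - M_A  [x≤a] with R_A=32/15, M_A=16/3 = (32/15)·2 - (16/3) = -16/15 kN·m
Load 2 — point force P=4 kN at a=10/3 m (b=L-a=20/3):
  M_2 = Pb²(3a+b)x/L³ - Pab²/L²  [x≤a] = 4·(20/3)²·(3·(10/3)+(20/3))·2/10³ - 4·(10/3)·(20/3)²/10² = 0 kN·m
Load 3 — triangular load w₀=-18 kN/m (0→w₀ over full span):
  M_3 = 3w₀Lx/20 - w₀L²/30 - w₀x³/(6L) = 3·(-18)·10·2/20 - (-18)·10²/30 - (-18)·2³/(6·10) = 42/5 kN·m
Superposition: M = Σ M_i = 22/3 kN·m ≈ 7.333333 kN·m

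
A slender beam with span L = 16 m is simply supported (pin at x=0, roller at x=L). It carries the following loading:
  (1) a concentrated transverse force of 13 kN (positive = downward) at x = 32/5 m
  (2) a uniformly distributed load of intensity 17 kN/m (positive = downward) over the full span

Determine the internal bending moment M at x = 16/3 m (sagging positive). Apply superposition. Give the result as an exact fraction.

M(16/3) = 23632/45 kN·m

Load 1 — point force P=13 kN at a=32/5 m (b=L-a=48/5):
  M_1 = Pbx/L  [x≤a] = 13·(48/5)·(16/3)/16 = 208/5 kN·m
Load 2 — uniform load w=17 kN/m over full span:
  M_2 = wx(L-x)/2 = 17·(16/3)·(16-(16/3))/2 = 4352/9 kN·m
Superposition: M = Σ M_i = 23632/45 kN·m ≈ 525.155556 kN·m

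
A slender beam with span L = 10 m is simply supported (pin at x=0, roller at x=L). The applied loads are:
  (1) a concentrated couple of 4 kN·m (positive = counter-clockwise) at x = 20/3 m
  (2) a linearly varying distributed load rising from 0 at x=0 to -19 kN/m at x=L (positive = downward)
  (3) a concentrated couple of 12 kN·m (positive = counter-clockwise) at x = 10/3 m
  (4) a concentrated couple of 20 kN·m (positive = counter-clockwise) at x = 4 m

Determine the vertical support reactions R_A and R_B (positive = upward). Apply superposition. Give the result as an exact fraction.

Load 1 — applied couple M₀=4 kN·m at a=20/3 m (b=L-a=10/3):
  R_A = M₀/L = 4/10 = 2/5 kN
  R_B = -M₀/L = -4/10 = -2/5 kN
Load 2 — triangular load w₀=-19 kN/m (0→w₀ over full span):
  R_A = w₀L/6 = (-19)·10/6 = -95/3 kN
  R_B = w₀L/3 = (-19)·10/3 = -190/3 kN
Load 3 — applied couple M₀=12 kN·m at a=10/3 m (b=L-a=20/3):
  R_A = M₀/L = 12/10 = 6/5 kN
  R_B = -M₀/L = -12/10 = -6/5 kN
Load 4 — applied couple M₀=20 kN·m at a=4 m (b=L-a=6):
  R_A = M₀/L = 20/10 = 2 kN
  R_B = -M₀/L = -20/10 = -2 kN
Superposition: R_A = -421/15 kN, R_B = -1004/15 kN

R_A = -421/15 kN, R_B = -1004/15 kN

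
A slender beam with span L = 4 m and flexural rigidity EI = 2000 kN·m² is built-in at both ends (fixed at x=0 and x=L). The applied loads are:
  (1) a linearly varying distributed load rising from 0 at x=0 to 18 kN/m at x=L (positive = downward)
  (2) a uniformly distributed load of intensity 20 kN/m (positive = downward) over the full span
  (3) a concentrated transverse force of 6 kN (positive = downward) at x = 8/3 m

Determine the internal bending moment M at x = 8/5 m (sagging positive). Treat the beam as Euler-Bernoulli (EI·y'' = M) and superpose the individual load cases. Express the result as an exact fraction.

M(8/5) = 19184/1125 kN·m

Load 1 — triangular load w₀=18 kN/m (0→w₀ over full span):
  M_1 = 3w₀Lx/20 - w₀L²/30 - w₀x³/(6L) = 3·18·4·(8/5)/20 - 18·4²/30 - 18·(8/5)³/(6·4) = 576/125 kN·m
Load 2 — uniform load w=20 kN/m over full span:
  M_2 = wLx/2 - wL²/12 - wx²/2 = 20·4·(8/5)/2 - 20·4²/12 - 20·(8/5)²/2 = 176/15 kN·m
Load 3 — point force P=6 kN at a=8/3 m (b=L-a=4/3):
  M_3 = Pb²(3a+b)x/L³ - Pab²/L²  [x≤a] = 6·(4/3)²·(3·(8/3)+(4/3))·(8/5)/4³ - 6·(8/3)·(4/3)²/4² = 32/45 kN·m
Superposition: M = Σ M_i = 19184/1125 kN·m ≈ 17.052444 kN·m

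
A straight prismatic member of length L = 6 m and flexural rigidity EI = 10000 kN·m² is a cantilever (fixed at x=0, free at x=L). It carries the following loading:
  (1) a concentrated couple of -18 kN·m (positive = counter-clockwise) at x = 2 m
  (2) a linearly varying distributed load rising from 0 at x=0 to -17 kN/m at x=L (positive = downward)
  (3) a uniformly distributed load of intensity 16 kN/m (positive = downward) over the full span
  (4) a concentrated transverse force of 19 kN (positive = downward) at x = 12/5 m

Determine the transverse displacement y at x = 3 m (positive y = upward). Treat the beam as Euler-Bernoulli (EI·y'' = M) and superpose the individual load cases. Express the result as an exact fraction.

y(3) = -832293/20000000 m

Load 1 — applied couple M₀=-18 kN·m at a=2 m (b=L-a=4):
  y_1 = M₀a(2x-a)/(2EI)  [x>a] = (-18)·2·(2·3-2)/(2·10000) = -9/1250 m
Load 2 — triangular load w₀=-17 kN/m (0→w₀ over full span):
  y_2 = (w₀Lx³/12-w₀L²x²/6-w₀x⁵/(120L))/EI = ((-17)·6·3³/12-(-17)·6²·3²/6-(-17)·3⁵/(120·6))/10000 = 55539/800000 m
Load 3 — uniform load w=16 kN/m over full span:
  y_3 = -wx²(x²-4Lx+6L²)/(24EI) = -16·3²·(3²-4·6·3+6·6²)/(24·10000) = -459/5000 m
Load 4 — point force P=19 kN at a=12/5 m (b=L-a=18/5):
  y_4 = -Pa²(3x-a)/(6EI)  [x>a] = -19·(12/5)²·(3·3-(12/5))/(6·10000) = -1881/156250 m
Superposition: y = Σ y_i = -832293/20000000 m ≈ -0.041615 m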